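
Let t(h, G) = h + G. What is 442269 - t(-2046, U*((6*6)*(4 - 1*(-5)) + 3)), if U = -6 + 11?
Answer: 442680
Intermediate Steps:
U = 5
t(h, G) = G + h
442269 - t(-2046, U*((6*6)*(4 - 1*(-5)) + 3)) = 442269 - (5*((6*6)*(4 - 1*(-5)) + 3) - 2046) = 442269 - (5*(36*(4 + 5) + 3) - 2046) = 442269 - (5*(36*9 + 3) - 2046) = 442269 - (5*(324 + 3) - 2046) = 442269 - (5*327 - 2046) = 442269 - (1635 - 2046) = 442269 - 1*(-411) = 442269 + 411 = 442680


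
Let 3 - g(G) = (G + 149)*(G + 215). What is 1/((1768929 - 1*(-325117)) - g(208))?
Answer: 1/2245054 ≈ 4.4542e-7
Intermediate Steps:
g(G) = 3 - (149 + G)*(215 + G) (g(G) = 3 - (G + 149)*(G + 215) = 3 - (149 + G)*(215 + G))
1/((1768929 - 1*(-325117)) - g(208)) = 1/((1768929 - 1*(-325117)) - (-32032 - 1*208² - 364*208)) = 1/((1768929 + 325117) - (-32032 - 1*43264 - 75712)) = 1/(2094046 - (-32032 - 43264 - 75712)) = 1/(2094046 - 1*(-151008)) = 1/(2094046 + 151008) = 1/2245054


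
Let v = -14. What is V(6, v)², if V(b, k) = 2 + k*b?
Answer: 6724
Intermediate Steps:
V(b, k) = 2 + b*k
V(6, v)² = (2 + 6*(-14))² = (2 - 84)² = (-82)² = 6724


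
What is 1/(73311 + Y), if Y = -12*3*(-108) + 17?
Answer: 1/77216 ≈ 1.2951e-5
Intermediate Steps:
Y = 3905 (Y = -36*(-108) + 17 = 3888 + 17 = 3905)
1/(73311 + Y) = 1/(73311 + 3905) = 1/77216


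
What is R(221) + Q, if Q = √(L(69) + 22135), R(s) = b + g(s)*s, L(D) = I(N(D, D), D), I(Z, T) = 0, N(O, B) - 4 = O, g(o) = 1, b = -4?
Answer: 217 + √22135 ≈ 365.78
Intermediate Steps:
N(O, B) = 4 + O
L(D) = 0
R(s) = -4 + s (R(s) = -4 + 1*s = -4 + s)
Q = √22135 (Q = √(0 + 22135) = √22135 ≈ 148.78)
R(221) + Q = (-4 + 221) + √22135 = 217 + √22135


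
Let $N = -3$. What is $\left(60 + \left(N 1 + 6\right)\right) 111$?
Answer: $6993$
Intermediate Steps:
$\left(60 + \left(N 1 + 6\right)\right) 111 = \left(60 + \left(\left(-3\right) 1 + 6\right)\right) 111 = \left(60 + \left(-3 + 6\right)\right) 111 = \left(60 + 3\right) 111 = 63 \cdot 111 = 6993$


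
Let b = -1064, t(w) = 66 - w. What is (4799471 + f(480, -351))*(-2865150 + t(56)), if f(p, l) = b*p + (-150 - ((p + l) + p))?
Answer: -12285697398880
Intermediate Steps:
f(p, l) = -150 - l - 1066*p (f(p, l) = -1064*p + (-150 - ((p + l) + p)) = -1064*p + (-150 - ((l + p) + p)) = -1064*p + (-150 - (l + 2*p)) = -1064*p + (-150 + (-l - 2*p)) = -1064*p + (-150 - l - 2*p) = -150 - l - 1066*p)
(4799471 + f(480, -351))*(-2865150 + t(56)) = (4799471 + (-150 - 1*(-351) - 1066*480))*(-2865150 + (66 - 1*56)) = (4799471 + (-150 + 351 - 511680))*(-2865150 + (66 - 56)) = (4799471 - 511479)*(-2865150 + 10) = 4287992*(-2865140) = -12285697398880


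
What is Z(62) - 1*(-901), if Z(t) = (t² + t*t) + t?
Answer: 8651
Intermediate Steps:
Z(t) = t + 2*t² (Z(t) = (t² + t²) + t = 2*t² + t = t + 2*t²)
Z(62) - 1*(-901) = 62*(1 + 2*62) - 1*(-901) = 62*(1 + 124) + 901 = 62*125 + 901 = 7750 + 901 = 8651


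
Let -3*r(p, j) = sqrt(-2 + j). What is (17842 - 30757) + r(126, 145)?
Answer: -12915 - sqrt(143)/3 ≈ -12919.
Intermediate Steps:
r(p, j) = -sqrt(-2 + j)/3
(17842 - 30757) + r(126, 145) = (17842 - 30757) - sqrt(-2 + 145)/3 = -12915 - sqrt(143)/3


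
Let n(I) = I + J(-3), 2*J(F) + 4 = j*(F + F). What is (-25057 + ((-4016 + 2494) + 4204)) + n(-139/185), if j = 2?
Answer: -4140994/185 ≈ -22384.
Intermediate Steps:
J(F) = -2 + 2*F (J(F) = -2 + (2*(F + F))/2 = -2 + (2*(2*F))/2 = -2 + (4*F)/2 = -2 + 2*F)
n(I) = -8 + I (n(I) = I + (-2 + 2*(-3)) = I + (-2 - 6) = I - 8 = -8 + I)
(-25057 + ((-4016 + 2494) + 4204)) + n(-139/185) = (-25057 + ((-4016 + 2494) + 4204)) + (-8 - 139/185) = (-25057 + (-1522 + 4204)) + (-8 - 139*1/185) = (-25057 + 2682) + (-8 - 139/185) = -22375 - 1619/185 = -4140994/185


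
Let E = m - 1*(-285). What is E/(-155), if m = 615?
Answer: -180/31 ≈ -5.8064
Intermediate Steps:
E = 900 (E = 615 - 1*(-285) = 615 + 285 = 900)
E/(-155) = 900/(-155) = -1/155*900 = -180/31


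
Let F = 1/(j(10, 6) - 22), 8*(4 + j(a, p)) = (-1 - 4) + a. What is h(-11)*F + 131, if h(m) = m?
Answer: 26681/203 ≈ 131.43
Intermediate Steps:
j(a, p) = -37/8 + a/8 (j(a, p) = -4 + ((-1 - 4) + a)/8 = -4 + (-5 + a)/8 = -4 + (-5/8 + a/8) = -37/8 + a/8)
F = -8/203 (F = 1/((-37/8 + (⅛)*10) - 22) = 1/((-37/8 + 5/4) - 22) = 1/(-27/8 - 22) = 1/(-203/8) = -8/203 ≈ -0.039409)
h(-11)*F + 131 = -11*(-8/203) + 131 = 88/203 + 131 = 26681/203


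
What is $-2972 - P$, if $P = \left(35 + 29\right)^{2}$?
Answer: $-7068$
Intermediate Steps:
$P = 4096$ ($P = 64^{2} = 4096$)
$-2972 - P = -2972 - 4096 = -7068$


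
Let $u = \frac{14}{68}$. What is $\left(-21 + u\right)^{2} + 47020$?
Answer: $\frac{54854969}{1156} \approx 47452.0$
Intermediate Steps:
$u = \frac{7}{34}$ ($u = 14 \cdot \frac{1}{68} = \frac{7}{34} \approx 0.20588$)
$\left(-21 + u\right)^{2} + 47020 = \left(-21 + \frac{7}{34}\right)^{2} + 47020 = \left(- \frac{707}{34}\right)^{2} + 47020 = \frac{499849}{1156} + 47020 = \frac{54854969}{1156}$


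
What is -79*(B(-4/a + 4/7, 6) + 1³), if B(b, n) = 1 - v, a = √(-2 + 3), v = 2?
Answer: 0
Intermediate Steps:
a = 1 (a = √1 = 1)
B(b, n) = -1 (B(b, n) = 1 - 1*2 = 1 - 2 = -1)
-79*(B(-4/a + 4/7, 6) + 1³) = -79*(-1 + 1³) = -79*(-1 + 1) = -79*0 = 0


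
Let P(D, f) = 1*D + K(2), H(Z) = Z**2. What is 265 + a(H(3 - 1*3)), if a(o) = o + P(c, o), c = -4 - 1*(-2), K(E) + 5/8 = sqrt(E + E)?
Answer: 2115/8 ≈ 264.38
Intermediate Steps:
K(E) = -5/8 + sqrt(2)*sqrt(E) (K(E) = -5/8 + sqrt(E + E) = -5/8 + sqrt(2*E) = -5/8 + sqrt(2)*sqrt(E))
c = -2 (c = -4 + 2 = -2)
P(D, f) = 11/8 + D (P(D, f) = 1*D + (-5/8 + sqrt(2)*sqrt(2)) = D + (-5/8 + 2) = D + 11/8 = 11/8 + D)
a(o) = -5/8 + o (a(o) = o + (11/8 - 2) = o - 5/8 = -5/8 + o)
265 + a(H(3 - 1*3)) = 265 + (-5/8 + (3 - 1*3)**2) = 265 + (-5/8 + (3 - 3)**2) = 265 + (-5/8 + 0**2) = 265 + (-5/8 + 0) = 265 - 5/8 = 2115/8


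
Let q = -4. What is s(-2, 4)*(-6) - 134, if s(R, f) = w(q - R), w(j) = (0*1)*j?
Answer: -134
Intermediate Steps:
w(j) = 0 (w(j) = 0*j = 0)
s(R, f) = 0
s(-2, 4)*(-6) - 134 = 0*(-6) - 134 = 0 - 134 = -134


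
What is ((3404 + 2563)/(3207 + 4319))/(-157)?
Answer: -5967/1181582 ≈ -0.0050500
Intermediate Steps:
((3404 + 2563)/(3207 + 4319))/(-157) = (5967/7526)*(-1/157) = -5967/1181582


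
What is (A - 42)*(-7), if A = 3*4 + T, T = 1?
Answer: 203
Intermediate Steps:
A = 13 (A = 3*4 + 1 = 12 + 1 = 13)
(A - 42)*(-7) = (13 - 42)*(-7) = -29*(-7) = 203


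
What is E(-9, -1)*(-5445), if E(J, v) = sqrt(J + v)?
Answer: -5445*I*sqrt(10) ≈ -17219.0*I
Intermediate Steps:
E(-9, -1)*(-5445) = sqrt(-9 - 1)*(-5445) = sqrt(-10)*(-5445) = (I*sqrt(10))*(-5445) = -5445*I*sqrt(10)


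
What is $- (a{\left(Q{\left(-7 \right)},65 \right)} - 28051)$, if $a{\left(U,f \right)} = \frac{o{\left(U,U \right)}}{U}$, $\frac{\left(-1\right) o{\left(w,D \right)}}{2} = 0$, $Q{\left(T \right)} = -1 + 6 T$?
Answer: $28051$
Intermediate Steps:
$o{\left(w,D \right)} = 0$ ($o{\left(w,D \right)} = \left(-2\right) 0 = 0$)
$a{\left(U,f \right)} = 0$ ($a{\left(U,f \right)} = \frac{0}{U} = 0$)
$- (a{\left(Q{\left(-7 \right)},65 \right)} - 28051) = - (0 - 28051) = \left(-1\right) \left(-28051\right) = 28051$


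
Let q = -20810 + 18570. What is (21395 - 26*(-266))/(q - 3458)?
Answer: -28311/5698 ≈ -4.9686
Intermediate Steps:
q = -2240
(21395 - 26*(-266))/(q - 3458) = (21395 - 26*(-266))/(-2240 - 3458) = (21395 + 6916)/(-5698) = 28311*(-1/5698) = -28311/5698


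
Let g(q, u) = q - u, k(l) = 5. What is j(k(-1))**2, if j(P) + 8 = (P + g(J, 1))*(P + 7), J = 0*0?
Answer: 1600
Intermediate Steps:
J = 0
j(P) = -8 + (-1 + P)*(7 + P) (j(P) = -8 + (P + (0 - 1*1))*(P + 7) = -8 + (P + (0 - 1))*(7 + P) = -8 + (P - 1)*(7 + P) = -8 + (-1 + P)*(7 + P))
j(k(-1))**2 = (-15 + 5**2 + 6*5)**2 = (-15 + 25 + 30)**2 = 40**2 = 1600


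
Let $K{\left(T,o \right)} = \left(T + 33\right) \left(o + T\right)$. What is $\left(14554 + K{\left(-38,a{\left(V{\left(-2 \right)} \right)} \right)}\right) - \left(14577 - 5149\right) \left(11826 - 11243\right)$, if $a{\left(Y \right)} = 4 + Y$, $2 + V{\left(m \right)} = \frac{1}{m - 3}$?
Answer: $-5481789$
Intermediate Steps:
$V{\left(m \right)} = -2 + \frac{1}{-3 + m}$ ($V{\left(m \right)} = -2 + \frac{1}{m - 3} = -2 + \frac{1}{-3 + m}$)
$K{\left(T,o \right)} = \left(33 + T\right) \left(T + o\right)$
$\left(14554 + K{\left(-38,a{\left(V{\left(-2 \right)} \right)} \right)}\right) - \left(14577 - 5149\right) \left(11826 - 11243\right) = \left(14554 + \left(\left(-38\right)^{2} + 33 \left(-38\right) + 33 \left(4 + \frac{7 - -4}{-3 - 2}\right) - 38 \left(4 + \frac{7 - -4}{-3 - 2}\right)\right)\right) - \left(14577 - 5149\right) \left(11826 - 11243\right) = \left(14554 + \left(1444 - 1254 + 33 \left(4 + \frac{7 + 4}{-5}\right) - 38 \left(4 + \frac{7 + 4}{-5}\right)\right)\right) - 9428 \cdot 583 = \left(14554 + \left(1444 - 1254 + 33 \left(4 - \frac{11}{5}\right) - 38 \left(4 - \frac{11}{5}\right)\right)\right) - 5496524 = \left(14554 + \left(1444 - 1254 + 33 \cdot \frac{9}{5} - \frac{342}{5}\right)\right) - 5496524 = \left(14554 + \left(1444 - 1254 + \frac{297}{5} - \frac{342}{5}\right)\right) - 5496524 = \left(14554 + 181\right) - 5496524 = 14735 - 5496524 = -5481789$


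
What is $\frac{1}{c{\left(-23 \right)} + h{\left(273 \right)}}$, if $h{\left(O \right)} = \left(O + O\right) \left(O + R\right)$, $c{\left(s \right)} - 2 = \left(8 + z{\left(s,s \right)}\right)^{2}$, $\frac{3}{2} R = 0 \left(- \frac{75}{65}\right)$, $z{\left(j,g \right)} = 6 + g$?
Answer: $\frac{1}{149141} \approx 6.7051 \cdot 10^{-6}$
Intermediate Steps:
$R = 0$ ($R = \frac{2 \cdot 0 \left(- \frac{75}{65}\right)}{3} = \frac{2 \cdot 0 \left(\left(-75\right) \frac{1}{65}\right)}{3} = \frac{2 \cdot 0 \left(- \frac{15}{13}\right)}{3} = \frac{2}{3} \cdot 0 = 0$)
$c{\left(s \right)} = 2 + \left(14 + s\right)^{2}$ ($c{\left(s \right)} = 2 + \left(8 + \left(6 + s\right)\right)^{2} = 2 + \left(14 + s\right)^{2}$)
$h{\left(O \right)} = 2 O^{2}$ ($h{\left(O \right)} = \left(O + O\right) \left(O + 0\right) = 2 O O = 2 O^{2}$)
$\frac{1}{c{\left(-23 \right)} + h{\left(273 \right)}} = \frac{1}{\left(2 + \left(14 - 23\right)^{2}\right) + 2 \cdot 273^{2}} = \frac{1}{\left(2 + \left(-9\right)^{2}\right) + 2 \cdot 74529} = \frac{1}{\left(2 + 81\right) + 149058} = \frac{1}{83 + 149058} = \frac{1}{149141}$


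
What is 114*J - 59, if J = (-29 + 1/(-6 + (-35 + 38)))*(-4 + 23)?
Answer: -63595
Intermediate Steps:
J = -1672/3 (J = (-29 + 1/(-6 + 3))*19 = (-29 + 1/(-3))*19 = (-29 - ⅓)*19 = -88/3*19 = -1672/3 ≈ -557.33)
114*J - 59 = 114*(-1672/3) - 59 = -63536 - 59 = -63595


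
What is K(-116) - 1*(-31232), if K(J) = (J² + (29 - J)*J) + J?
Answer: 27752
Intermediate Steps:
K(J) = J + J² + J*(29 - J) (K(J) = (J² + J*(29 - J)) + J = J + J² + J*(29 - J))
K(-116) - 1*(-31232) = 30*(-116) - 1*(-31232) = -3480 + 31232 = 27752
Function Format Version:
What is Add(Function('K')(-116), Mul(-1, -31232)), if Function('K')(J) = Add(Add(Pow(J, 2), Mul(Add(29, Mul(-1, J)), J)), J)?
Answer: 27752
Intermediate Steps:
Function('K')(J) = Add(J, Pow(J, 2), Mul(J, Add(29, Mul(-1, J)))) (Function('K')(J) = Add(Add(Pow(J, 2), Mul(J, Add(29, Mul(-1, J)))), J) = Add(J, Pow(J, 2), Mul(J, Add(29, Mul(-1, J)))))
Add(Function('K')(-116), Mul(-1, -31232)) = Add(Mul(30, -116), Mul(-1, -31232)) = Add(-3480, 31232) = 27752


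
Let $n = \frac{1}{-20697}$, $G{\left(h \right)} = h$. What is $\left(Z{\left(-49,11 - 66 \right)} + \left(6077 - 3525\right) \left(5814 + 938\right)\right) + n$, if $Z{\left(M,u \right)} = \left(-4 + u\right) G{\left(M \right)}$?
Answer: $\frac{356691994514}{20697} \approx 1.7234 \cdot 10^{7}$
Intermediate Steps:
$Z{\left(M,u \right)} = M \left(-4 + u\right)$ ($Z{\left(M,u \right)} = \left(-4 + u\right) M = M \left(-4 + u\right)$)
$n = - \frac{1}{20697} \approx -4.8316 \cdot 10^{-5}$
$\left(Z{\left(-49,11 - 66 \right)} + \left(6077 - 3525\right) \left(5814 + 938\right)\right) + n = \left(- 49 \left(-4 + \left(11 - 66\right)\right) + \left(6077 - 3525\right) \left(5814 + 938\right)\right) - \frac{1}{20697} = \left(- 49 \left(-4 + \left(11 - 66\right)\right) + 2552 \cdot 6752\right) - \frac{1}{20697} = \left(- 49 \left(-4 - 55\right) + 17231104\right) - \frac{1}{20697} = \left(\left(-49\right) \left(-59\right) + 17231104\right) - \frac{1}{20697} = \left(2891 + 17231104\right) - \frac{1}{20697} = 17233995 - \frac{1}{20697} = \frac{356691994514}{20697}$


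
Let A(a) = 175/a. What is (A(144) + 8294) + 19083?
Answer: 3942463/144 ≈ 27378.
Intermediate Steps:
(A(144) + 8294) + 19083 = (175/144 + 8294) + 19083 = 1194511/144 + 19083 = 3942463/144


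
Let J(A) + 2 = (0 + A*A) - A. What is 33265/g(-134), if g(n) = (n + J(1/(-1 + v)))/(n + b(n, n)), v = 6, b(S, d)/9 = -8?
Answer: 85657375/1702 ≈ 50328.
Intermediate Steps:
b(S, d) = -72 (b(S, d) = 9*(-8) = -72)
J(A) = -2 + A² - A (J(A) = -2 + ((0 + A*A) - A) = -2 + ((0 + A²) - A) = -2 + (A² - A) = -2 + A² - A)
g(n) = (-54/25 + n)/(-72 + n) (g(n) = (n + (-2 + (1/(-1 + 6))² - 1/(-1 + 6)))/(n - 72) = (n + (-2 + (1/5)² - 1/5))/(-72 + n) = (n + (-2 + (⅕)² - 1*⅕))/(-72 + n) = (n + (-2 + 1/25 - ⅕))/(-72 + n) = (n - 54/25)/(-72 + n) = (-54/25 + n)/(-72 + n))
33265/g(-134) = 33265/(((-54/25 - 134)/(-72 - 134))) = 33265/((-3404/25/(-206))) = 33265/((-1/206*(-3404/25))) = 33265/(1702/2575) = 33265*(2575/1702) = 85657375/1702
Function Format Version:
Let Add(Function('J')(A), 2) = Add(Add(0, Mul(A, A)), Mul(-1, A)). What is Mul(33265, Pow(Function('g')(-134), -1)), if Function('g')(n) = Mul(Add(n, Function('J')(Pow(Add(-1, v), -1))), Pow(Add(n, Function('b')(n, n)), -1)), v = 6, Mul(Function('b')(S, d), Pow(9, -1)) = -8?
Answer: Rational(85657375, 1702) ≈ 50328.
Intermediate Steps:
Function('b')(S, d) = -72 (Function('b')(S, d) = Mul(9, -8) = -72)
Function('J')(A) = Add(-2, Pow(A, 2), Mul(-1, A)) (Function('J')(A) = Add(-2, Add(Add(0, Mul(A, A)), Mul(-1, A))) = Add(-2, Add(Add(0, Pow(A, 2)), Mul(-1, A))) = Add(-2, Add(Pow(A, 2), Mul(-1, A))) = Add(-2, Pow(A, 2), Mul(-1, A)))
Function('g')(n) = Mul(Pow(Add(-72, n), -1), Add(Rational(-54, 25), n)) (Function('g')(n) = Mul(Add(n, Add(-2, Pow(Pow(Add(-1, 6), -1), 2), Mul(-1, Pow(Add(-1, 6), -1)))), Pow(Add(n, -72), -1)) = Mul(Add(n, Add(-2, Pow(Pow(5, -1), 2), Mul(-1, Pow(5, -1)))), Pow(Add(-72, n), -1)) = Mul(Add(n, Add(-2, Pow(Rational(1, 5), 2), Mul(-1, Rational(1, 5)))), Pow(Add(-72, n), -1)) = Mul(Add(n, Add(-2, Rational(1, 25), Rational(-1, 5))), Pow(Add(-72, n), -1)) = Mul(Add(n, Rational(-54, 25)), Pow(Add(-72, n), -1)) = Mul(Add(Rational(-54, 25), n), Pow(Add(-72, n), -1)) = Mul(Pow(Add(-72, n), -1), Add(Rational(-54, 25), n)))
Mul(33265, Pow(Function('g')(-134), -1)) = Mul(33265, Pow(Mul(Pow(Add(-72, -134), -1), Add(Rational(-54, 25), -134)), -1)) = Mul(33265, Pow(Mul(Pow(-206, -1), Rational(-3404, 25)), -1)) = Mul(33265, Pow(Mul(Rational(-1, 206), Rational(-3404, 25)), -1)) = Mul(33265, Pow(Rational(1702, 2575), -1)) = Mul(33265, Rational(2575, 1702)) = Rational(85657375, 1702)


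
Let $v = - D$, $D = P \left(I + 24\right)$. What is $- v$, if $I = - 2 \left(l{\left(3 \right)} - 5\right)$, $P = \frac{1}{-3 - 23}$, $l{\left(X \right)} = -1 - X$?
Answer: $- \frac{21}{13} \approx -1.6154$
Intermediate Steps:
$P = - \frac{1}{26}$ ($P = \frac{1}{-26} = - \frac{1}{26} \approx -0.038462$)
$I = 18$ ($I = - 2 \left(\left(-1 - 3\right) - 5\right) = - 2 \left(-4 - 5\right) = \left(-2\right) \left(-9\right) = 18$)
$D = - \frac{21}{13}$ ($D = - \frac{18 + 24}{26} = \left(- \frac{1}{26}\right) 42 = - \frac{21}{13} \approx -1.6154$)
$v = \frac{21}{13}$ ($v = \left(-1\right) \left(- \frac{21}{13}\right) = \frac{21}{13} \approx 1.6154$)
$- v = \left(-1\right) \frac{21}{13} = - \frac{21}{13}$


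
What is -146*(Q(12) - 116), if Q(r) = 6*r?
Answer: 6424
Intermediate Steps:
-146*(Q(12) - 116) = -146*(6*12 - 116) = -146*(72 - 116) = -146*(-44) = 6424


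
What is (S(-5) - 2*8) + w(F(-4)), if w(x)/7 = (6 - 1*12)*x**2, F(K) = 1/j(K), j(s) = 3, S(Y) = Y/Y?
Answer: -59/3 ≈ -19.667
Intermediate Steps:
S(Y) = 1
F(K) = 1/3
w(x) = -42*x**2 (w(x) = 7*((6 - 1*12)*x**2) = 7*((6 - 12)*x**2) = 7*(-6*x**2) = -42*x**2)
(S(-5) - 2*8) + w(F(-4)) = (1 - 2*8) - 42*(1/3)**2 = (1 - 16) - 42*1/9 = -15 - 14/3 = -59/3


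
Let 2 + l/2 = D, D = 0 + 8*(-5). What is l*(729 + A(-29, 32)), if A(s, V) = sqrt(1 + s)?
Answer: -61236 - 168*I*sqrt(7) ≈ -61236.0 - 444.49*I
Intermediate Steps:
D = -40 (D = 0 - 40 = -40)
l = -84 (l = -4 + 2*(-40) = -4 - 80 = -84)
l*(729 + A(-29, 32)) = -84*(729 + sqrt(1 - 29)) = -84*(729 + sqrt(-28)) = -84*(729 + 2*I*sqrt(7)) = -61236 - 168*I*sqrt(7)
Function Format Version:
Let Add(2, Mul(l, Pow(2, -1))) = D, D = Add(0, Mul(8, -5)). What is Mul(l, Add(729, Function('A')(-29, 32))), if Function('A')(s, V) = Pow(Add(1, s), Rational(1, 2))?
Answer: Add(-61236, Mul(-168, I, Pow(7, Rational(1, 2)))) ≈ Add(-61236., Mul(-444.49, I))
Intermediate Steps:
D = -40 (D = Add(0, -40) = -40)
l = -84 (l = Add(-4, Mul(2, -40)) = Add(-4, -80) = -84)
Mul(l, Add(729, Function('A')(-29, 32))) = Mul(-84, Add(729, Pow(Add(1, -29), Rational(1, 2)))) = Mul(-84, Add(729, Pow(-28, Rational(1, 2)))) = Mul(-84, Add(729, Mul(2, I, Pow(7, Rational(1, 2))))) = Add(-61236, Mul(-168, I, Pow(7, Rational(1, 2))))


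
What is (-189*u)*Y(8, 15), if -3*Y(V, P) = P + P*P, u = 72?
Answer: 1088640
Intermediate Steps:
Y(V, P) = -P/3 - P²/3 (Y(V, P) = -(P + P*P)/3 = -(P + P²)/3 = -P/3 - P²/3)
(-189*u)*Y(8, 15) = (-189*72)*(-⅓*15*(1 + 15)) = -(-4536)*15*16 = -13608*(-80) = 1088640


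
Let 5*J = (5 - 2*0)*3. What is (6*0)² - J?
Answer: -3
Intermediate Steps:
J = 3 (J = ((5 - 2*0)*3)/5 = ((5 + 0)*3)/5 = (5*3)/5 = (⅕)*15 = 3)
(6*0)² - J = (6*0)² - 1*3 = 0² - 3 = 0 - 3 = -3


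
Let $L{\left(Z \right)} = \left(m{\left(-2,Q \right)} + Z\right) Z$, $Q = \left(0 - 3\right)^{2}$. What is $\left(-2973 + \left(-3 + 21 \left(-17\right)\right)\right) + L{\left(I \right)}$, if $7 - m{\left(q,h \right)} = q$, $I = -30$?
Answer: $-2703$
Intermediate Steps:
$Q = 9$ ($Q = \left(-3\right)^{2} = 9$)
$m{\left(q,h \right)} = 7 - q$
$L{\left(Z \right)} = Z \left(9 + Z\right)$ ($L{\left(Z \right)} = \left(\left(7 - -2\right) + Z\right) Z = \left(\left(7 + 2\right) + Z\right) Z = \left(9 + Z\right) Z = Z \left(9 + Z\right)$)
$\left(-2973 + \left(-3 + 21 \left(-17\right)\right)\right) + L{\left(I \right)} = \left(-2973 + \left(-3 + 21 \left(-17\right)\right)\right) - 30 \left(9 - 30\right) = \left(-2973 - 360\right) - -630 = \left(-2973 - 360\right) + 630 = -3333 + 630 = -2703$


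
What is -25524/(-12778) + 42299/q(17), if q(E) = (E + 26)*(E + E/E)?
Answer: 280126099/4945086 ≈ 56.647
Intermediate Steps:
q(E) = (1 + E)*(26 + E) (q(E) = (26 + E)*(E + 1) = (26 + E)*(1 + E) = (1 + E)*(26 + E))
-25524/(-12778) + 42299/q(17) = -25524/(-12778) + 42299/(26 + 17² + 27*17) = -25524*(-1/12778) + 42299/(26 + 289 + 459) = 12762/6389 + 42299/774 = 280126099/4945086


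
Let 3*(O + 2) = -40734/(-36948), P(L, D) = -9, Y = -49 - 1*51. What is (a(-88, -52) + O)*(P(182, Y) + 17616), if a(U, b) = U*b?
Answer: 495970790685/6158 ≈ 8.0541e+7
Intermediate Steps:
Y = -100 (Y = -49 - 51 = -100)
O = -10053/6158 (O = -2 + (-40734/(-36948))/3 = -2 + (-40734*(-1/36948))/3 = -2 + (⅓)*(6789/6158) = -2 + 2263/6158 = -10053/6158 ≈ -1.6325)
(a(-88, -52) + O)*(P(182, Y) + 17616) = (-88*(-52) - 10053/6158)*(-9 + 17616) = (4576 - 10053/6158)*17607 = (28168955/6158)*17607 = 495970790685/6158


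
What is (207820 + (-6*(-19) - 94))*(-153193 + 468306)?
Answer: 65493085920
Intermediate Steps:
(207820 + (-6*(-19) - 94))*(-153193 + 468306) = (207820 + (114 - 94))*315113 = (207820 + 20)*315113 = 207840*315113 = 65493085920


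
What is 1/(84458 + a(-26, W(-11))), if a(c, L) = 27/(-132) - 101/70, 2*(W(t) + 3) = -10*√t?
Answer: 1540/130062783 ≈ 1.1840e-5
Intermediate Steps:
W(t) = -3 - 5*√t (W(t) = -3 + (-10*√t)/2 = -3 - 5*√t)
a(c, L) = -2537/1540 (a(c, L) = 27*(-1/132) - 101*1/70 = -9/44 - 101/70 = -2537/1540)
1/(84458 + a(-26, W(-11))) = 1/(84458 - 2537/1540) = 1/(130062783/1540) = 1540/130062783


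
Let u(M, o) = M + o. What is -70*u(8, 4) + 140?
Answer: -700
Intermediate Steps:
-70*u(8, 4) + 140 = -70*(8 + 4) + 140 = -70*12 + 140 = -840 + 140 = -700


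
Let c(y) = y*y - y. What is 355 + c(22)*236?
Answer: 109387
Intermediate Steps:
c(y) = y² - y
355 + c(22)*236 = 355 + (22*(-1 + 22))*236 = 355 + (22*21)*236 = 355 + 462*236 = 355 + 109032 = 109387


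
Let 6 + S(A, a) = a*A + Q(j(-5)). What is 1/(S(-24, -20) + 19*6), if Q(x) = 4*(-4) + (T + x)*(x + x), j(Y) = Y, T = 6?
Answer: 1/562 ≈ 0.0017794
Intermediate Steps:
Q(x) = -16 + 2*x*(6 + x) (Q(x) = 4*(-4) + (6 + x)*(x + x) = -16 + (6 + x)*(2*x) = -16 + 2*x*(6 + x))
S(A, a) = -32 + A*a (S(A, a) = -6 + (a*A + (-16 + 2*(-5)² + 12*(-5))) = -6 + (A*a + (-16 + 2*25 - 60)) = -6 + (A*a + (-16 + 50 - 60)) = -6 + (A*a - 26) = -6 + (-26 + A*a) = -32 + A*a)
1/(S(-24, -20) + 19*6) = 1/((-32 - 24*(-20)) + 19*6) = 1/((-32 + 480) + 114) = 1/(448 + 114) = 1/562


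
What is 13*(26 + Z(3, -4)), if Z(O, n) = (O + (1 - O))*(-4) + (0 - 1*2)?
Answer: 260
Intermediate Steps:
Z(O, n) = -6 (Z(O, n) = 1*(-4) + (0 - 2) = -4 - 2 = -6)
13*(26 + Z(3, -4)) = 13*(26 - 6) = 13*20 = 260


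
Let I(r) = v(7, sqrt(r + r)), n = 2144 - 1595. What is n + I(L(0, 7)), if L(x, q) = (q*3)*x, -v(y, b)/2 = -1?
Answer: 551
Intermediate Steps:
n = 549
v(y, b) = 2 (v(y, b) = -2*(-1) = 2)
L(x, q) = 3*q*x (L(x, q) = (3*q)*x = 3*q*x)
I(r) = 2
n + I(L(0, 7)) = 549 + 2 = 551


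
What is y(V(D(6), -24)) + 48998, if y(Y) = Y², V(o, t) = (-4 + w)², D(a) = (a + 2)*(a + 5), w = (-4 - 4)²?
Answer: 13008998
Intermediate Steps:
w = 64 (w = (-8)² = 64)
D(a) = (2 + a)*(5 + a)
V(o, t) = 3600 (V(o, t) = (-4 + 64)² = 60² = 3600)
y(V(D(6), -24)) + 48998 = 3600² + 48998 = 12960000 + 48998 = 13008998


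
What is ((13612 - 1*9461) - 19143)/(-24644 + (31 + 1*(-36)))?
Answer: 14992/24649 ≈ 0.60822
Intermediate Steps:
((13612 - 1*9461) - 19143)/(-24644 + (31 + 1*(-36))) = ((13612 - 9461) - 19143)/(-24644 + (31 - 36)) = (4151 - 19143)/(-24644 - 5) = -14992/(-24649) = -14992*(-1/24649) = 14992/24649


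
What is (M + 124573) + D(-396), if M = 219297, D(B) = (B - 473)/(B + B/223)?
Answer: 2772985297/8064 ≈ 3.4387e+5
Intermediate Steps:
D(B) = 223*(-473 + B)/(224*B) (D(B) = (-473 + B)/(B + B*(1/223)) = (-473 + B)/(B + B/223) = (-473 + B)/((224*B/223)) = (-473 + B)*(223/(224*B)) = 223*(-473 + B)/(224*B))
(M + 124573) + D(-396) = (219297 + 124573) + (223/224)*(-473 - 396)/(-396) = 343870 + (223/224)*(-1/396)*(-869) = 343870 + 17617/8064 = 2772985297/8064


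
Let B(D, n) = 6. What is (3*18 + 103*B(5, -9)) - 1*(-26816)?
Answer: 27488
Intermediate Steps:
(3*18 + 103*B(5, -9)) - 1*(-26816) = (3*18 + 103*6) - 1*(-26816) = (54 + 618) + 26816 = 672 + 26816 = 27488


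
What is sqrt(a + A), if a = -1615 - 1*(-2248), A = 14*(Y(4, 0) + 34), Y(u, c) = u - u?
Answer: sqrt(1109) ≈ 33.302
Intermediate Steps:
Y(u, c) = 0
A = 476 (A = 14*(0 + 34) = 14*34 = 476)
a = 633 (a = -1615 + 2248 = 633)
sqrt(a + A) = sqrt(633 + 476) = sqrt(1109)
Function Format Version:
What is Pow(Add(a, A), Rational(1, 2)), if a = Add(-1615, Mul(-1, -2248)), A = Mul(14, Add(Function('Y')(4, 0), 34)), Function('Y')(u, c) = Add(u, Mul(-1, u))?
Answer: Pow(1109, Rational(1, 2)) ≈ 33.302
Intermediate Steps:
Function('Y')(u, c) = 0
A = 476 (A = Mul(14, Add(0, 34)) = Mul(14, 34) = 476)
a = 633 (a = Add(-1615, 2248) = 633)
Pow(Add(a, A), Rational(1, 2)) = Pow(Add(633, 476), Rational(1, 2)) = Pow(1109, Rational(1, 2))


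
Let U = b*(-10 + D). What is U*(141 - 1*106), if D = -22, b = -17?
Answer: 19040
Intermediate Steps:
U = 544 (U = -17*(-10 - 22) = -17*(-32) = 544)
U*(141 - 1*106) = 544*(141 - 1*106) = 544*(141 - 106) = 544*35 = 19040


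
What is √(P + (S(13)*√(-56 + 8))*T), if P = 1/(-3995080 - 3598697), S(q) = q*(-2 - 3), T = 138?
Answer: √(-843753 - 229892923847906280*I*√3)/2531259 ≈ 176.28 - 176.28*I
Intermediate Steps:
S(q) = -5*q (S(q) = q*(-5) = -5*q)
P = -1/7593777 (P = 1/(-7593777) = -1/7593777 ≈ -1.3169e-7)
√(P + (S(13)*√(-56 + 8))*T) = √(-1/7593777 + ((-5*13)*√(-56 + 8))*138) = √(-1/7593777 - 260*I*√3*138) = √(-1/7593777 - 35880*I*√3)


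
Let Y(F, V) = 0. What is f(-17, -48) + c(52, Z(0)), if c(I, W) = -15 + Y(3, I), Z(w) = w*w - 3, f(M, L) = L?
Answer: -63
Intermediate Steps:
Z(w) = -3 + w² (Z(w) = w² - 3 = -3 + w²)
c(I, W) = -15 (c(I, W) = -15 + 0 = -15)
f(-17, -48) + c(52, Z(0)) = -48 - 15 = -63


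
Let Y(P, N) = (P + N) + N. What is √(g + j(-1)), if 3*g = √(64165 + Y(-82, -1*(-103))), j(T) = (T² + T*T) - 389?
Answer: √(-3483 + 3*√64289)/3 ≈ 17.392*I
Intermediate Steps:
Y(P, N) = P + 2*N (Y(P, N) = (N + P) + N = P + 2*N)
j(T) = -389 + 2*T² (j(T) = (T² + T²) - 389 = 2*T² - 389 = -389 + 2*T²)
g = √64289/3 (g = √(64165 + (-82 + 2*(-1*(-103))))/3 = √(64165 + (-82 + 2*103))/3 = √(64165 + (-82 + 206))/3 = √(64165 + 124)/3 = √64289/3 ≈ 84.518)
√(g + j(-1)) = √(√64289/3 + (-389 + 2*(-1)²)) = √(√64289/3 + (-389 + 2*1)) = √(√64289/3 + (-389 + 2)) = √(√64289/3 - 387) = √(-387 + √64289/3)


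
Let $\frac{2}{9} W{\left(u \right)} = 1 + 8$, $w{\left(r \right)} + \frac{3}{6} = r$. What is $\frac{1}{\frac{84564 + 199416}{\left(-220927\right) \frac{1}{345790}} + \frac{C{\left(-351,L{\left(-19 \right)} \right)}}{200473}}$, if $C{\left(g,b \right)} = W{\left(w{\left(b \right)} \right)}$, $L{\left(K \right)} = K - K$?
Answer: $- \frac{12654256706}{5624553206331159} \approx -2.2498 \cdot 10^{-6}$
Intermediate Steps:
$w{\left(r \right)} = - \frac{1}{2} + r$
$W{\left(u \right)} = \frac{81}{2}$ ($W{\left(u \right)} = \frac{9 \left(1 + 8\right)}{2} = \frac{9}{2} \cdot 9 = \frac{81}{2}$)
$L{\left(K \right)} = 0$
$C{\left(g,b \right)} = \frac{81}{2}$
$\frac{1}{\frac{84564 + 199416}{\left(-220927\right) \frac{1}{345790}} + \frac{C{\left(-351,L{\left(-19 \right)} \right)}}{200473}} = \frac{1}{\frac{84564 + 199416}{\left(-220927\right) \frac{1}{345790}} + \frac{81}{2 \cdot 200473}} = \frac{1}{\frac{283980}{\left(-220927\right) \frac{1}{345790}} + \frac{81}{2} \cdot \frac{1}{200473}} = \frac{1}{\frac{283980}{- \frac{220927}{345790}} + \frac{81}{400946}} = \frac{1}{283980 \left(- \frac{345790}{220927}\right) + \frac{81}{400946}} = \frac{1}{- \frac{98197444200}{220927} + \frac{81}{400946}} = \frac{1}{- \frac{5624553206331159}{12654256706}} = - \frac{12654256706}{5624553206331159}$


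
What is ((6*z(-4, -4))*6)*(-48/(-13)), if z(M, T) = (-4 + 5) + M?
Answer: -5184/13 ≈ -398.77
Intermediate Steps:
z(M, T) = 1 + M
((6*z(-4, -4))*6)*(-48/(-13)) = ((6*(1 - 4))*6)*(-48/(-13)) = ((6*(-3))*6)*(-48*(-1/13)) = -18*6*(48/13) = -108*48/13 = -5184/13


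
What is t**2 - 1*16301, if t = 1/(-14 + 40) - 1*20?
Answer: -10750115/676 ≈ -15903.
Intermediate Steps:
t = -519/26 (t = 1/26 - 20 = -519/26 ≈ -19.962)
t**2 - 1*16301 = (-519/26)**2 - 1*16301 = 269361/676 - 16301 = -10750115/676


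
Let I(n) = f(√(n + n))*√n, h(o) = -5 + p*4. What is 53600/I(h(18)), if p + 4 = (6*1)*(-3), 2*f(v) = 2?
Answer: -53600*I*√93/93 ≈ -5558.1*I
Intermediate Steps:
f(v) = 1 (f(v) = (½)*2 = 1)
p = -22 (p = -4 + (6*1)*(-3) = -4 + 6*(-3) = -4 - 18 = -22)
h(o) = -93 (h(o) = -5 - 22*4 = -5 - 88 = -93)
I(n) = √n (I(n) = 1*√n = √n)
53600/I(h(18)) = 53600/(√(-93)) = 53600/((I*√93)) = 53600*(-I*√93/93) = -53600*I*√93/93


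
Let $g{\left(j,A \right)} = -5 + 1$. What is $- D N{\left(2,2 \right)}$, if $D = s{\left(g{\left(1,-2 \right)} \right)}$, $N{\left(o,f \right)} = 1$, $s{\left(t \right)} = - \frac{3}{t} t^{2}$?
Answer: $-12$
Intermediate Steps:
$g{\left(j,A \right)} = -4$
$s{\left(t \right)} = - 3 t$
$D = 12$ ($D = \left(-3\right) \left(-4\right) = 12$)
$- D N{\left(2,2 \right)} = \left(-1\right) 12 \cdot 1 = \left(-12\right) 1 = -12$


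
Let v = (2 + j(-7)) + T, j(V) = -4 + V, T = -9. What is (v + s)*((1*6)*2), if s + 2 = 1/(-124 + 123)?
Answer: -252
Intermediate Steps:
s = -3 (s = -2 + 1/(-124 + 123) = -2 + 1/(-1) = -2 - 1 = -3)
v = -18 (v = (2 + (-4 - 7)) - 9 = (2 - 11) - 9 = -9 - 9 = -18)
(v + s)*((1*6)*2) = (-18 - 3)*((1*6)*2) = -126*2 = -21*12 = -252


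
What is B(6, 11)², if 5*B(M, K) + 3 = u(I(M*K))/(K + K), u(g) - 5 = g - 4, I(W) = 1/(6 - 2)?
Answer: 67081/193600 ≈ 0.34649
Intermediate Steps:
I(W) = ¼ (I(W) = 1/4 = ¼)
u(g) = 1 + g (u(g) = 5 + (g - 4) = 5 + (-4 + g) = 1 + g)
B(M, K) = -⅗ + 1/(8*K) (B(M, K) = -⅗ + ((1 + ¼)/(K + K))/5 = -⅗ + (5/(4*((2*K))))/5 = -⅗ + (5*(1/(2*K))/4)/5 = -⅗ + (5/(8*K))/5 = -⅗ + 1/(8*K))
B(6, 11)² = ((1/40)*(5 - 24*11)/11)² = ((1/40)*(1/11)*(5 - 264))² = ((1/40)*(1/11)*(-259))² = (-259/440)² = 67081/193600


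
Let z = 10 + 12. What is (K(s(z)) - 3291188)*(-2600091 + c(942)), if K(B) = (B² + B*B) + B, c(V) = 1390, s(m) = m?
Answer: 8550240832798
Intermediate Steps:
z = 22
K(B) = B + 2*B² (K(B) = (B² + B²) + B = 2*B² + B = B + 2*B²)
(K(s(z)) - 3291188)*(-2600091 + c(942)) = (22*(1 + 2*22) - 3291188)*(-2600091 + 1390) = (22*(1 + 44) - 3291188)*(-2598701) = (22*45 - 3291188)*(-2598701) = (990 - 3291188)*(-2598701) = -3290198*(-2598701) = 8550240832798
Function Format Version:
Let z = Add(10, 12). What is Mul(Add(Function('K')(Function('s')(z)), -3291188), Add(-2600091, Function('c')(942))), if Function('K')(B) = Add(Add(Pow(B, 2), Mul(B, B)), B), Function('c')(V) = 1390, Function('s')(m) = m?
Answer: 8550240832798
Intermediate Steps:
z = 22
Function('K')(B) = Add(B, Mul(2, Pow(B, 2))) (Function('K')(B) = Add(Add(Pow(B, 2), Pow(B, 2)), B) = Add(Mul(2, Pow(B, 2)), B) = Add(B, Mul(2, Pow(B, 2))))
Mul(Add(Function('K')(Function('s')(z)), -3291188), Add(-2600091, Function('c')(942))) = Mul(Add(Mul(22, Add(1, Mul(2, 22))), -3291188), Add(-2600091, 1390)) = Mul(Add(Mul(22, Add(1, 44)), -3291188), -2598701) = Mul(Add(Mul(22, 45), -3291188), -2598701) = Mul(Add(990, -3291188), -2598701) = Mul(-3290198, -2598701) = 8550240832798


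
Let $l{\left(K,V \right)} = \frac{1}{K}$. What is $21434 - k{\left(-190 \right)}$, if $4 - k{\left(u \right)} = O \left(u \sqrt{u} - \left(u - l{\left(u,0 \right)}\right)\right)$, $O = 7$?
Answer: $\frac{4324393}{190} - 1330 i \sqrt{190} \approx 22760.0 - 18333.0 i$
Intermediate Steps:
$k{\left(u \right)} = 4 - \frac{7}{u} - 7 u^{\frac{3}{2}} + 7 u$ ($k{\left(u \right)} = 4 - 7 \left(u \sqrt{u} - \left(u - \frac{1}{u}\right)\right) = 4 - 7 \left(u^{\frac{3}{2}} - \left(u - \frac{1}{u}\right)\right) = 4 - 7 \left(\frac{1}{u} + u^{\frac{3}{2}} - u\right) = 4 - \left(- 7 u + \frac{7}{u} + 7 u^{\frac{3}{2}}\right) = 4 - \frac{7}{u} - 7 u^{\frac{3}{2}} + 7 u$)
$21434 - k{\left(-190 \right)} = 21434 - \left(4 - \frac{7}{-190} - 7 \left(-190\right)^{\frac{3}{2}} + 7 \left(-190\right)\right) = 21434 - \left(4 - - \frac{7}{190} - 7 \left(- 190 i \sqrt{190}\right) - 1330\right) = 21434 - \left(4 + \frac{7}{190} + 1330 i \sqrt{190} - 1330\right) = 21434 - \left(- \frac{251933}{190} + 1330 i \sqrt{190}\right) = 21434 + \left(\frac{251933}{190} - 1330 i \sqrt{190}\right) = \frac{4324393}{190} - 1330 i \sqrt{190}$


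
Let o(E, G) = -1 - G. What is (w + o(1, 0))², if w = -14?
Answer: 225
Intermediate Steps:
(w + o(1, 0))² = (-14 + (-1 - 1*0))² = (-14 + (-1 + 0))² = (-14 - 1)² = (-15)² = 225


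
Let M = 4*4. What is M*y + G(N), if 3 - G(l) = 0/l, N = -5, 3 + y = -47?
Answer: -797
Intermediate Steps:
y = -50 (y = -3 - 47 = -50)
M = 16
G(l) = 3 (G(l) = 3 - 0/l = 3 - 1*0 = 3 + 0 = 3)
M*y + G(N) = 16*(-50) + 3 = -800 + 3 = -797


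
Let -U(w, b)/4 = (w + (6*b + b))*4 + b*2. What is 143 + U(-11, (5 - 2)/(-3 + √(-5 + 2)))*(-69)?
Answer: -18211 - 2070*I*√3 ≈ -18211.0 - 3585.3*I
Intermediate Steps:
U(w, b) = -120*b - 16*w (U(w, b) = -4*((w + (6*b + b))*4 + b*2) = -4*((w + 7*b)*4 + 2*b) = -4*((4*w + 28*b) + 2*b) = -4*(4*w + 30*b) = -120*b - 16*w)
143 + U(-11, (5 - 2)/(-3 + √(-5 + 2)))*(-69) = 143 + (-120*(5 - 2)/(-3 + √(-5 + 2)) - 16*(-11))*(-69) = 143 + (-360/(-3 + √(-3)) + 176)*(-69) = 143 + (-360/(-3 + I*√3) + 176)*(-69) = 143 + (176 - 360/(-3 + I*√3))*(-69) = 143 + (-12144 + 24840/(-3 + I*√3)) = -12001 + 24840/(-3 + I*√3)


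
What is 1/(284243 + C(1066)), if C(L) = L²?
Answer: 1/1420599 ≈ 7.0393e-7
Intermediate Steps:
1/(284243 + C(1066)) = 1/(284243 + 1066²) = 1/(284243 + 1136356) = 1/1420599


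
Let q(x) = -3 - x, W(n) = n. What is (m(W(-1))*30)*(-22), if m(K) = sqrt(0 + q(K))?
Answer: -660*I*sqrt(2) ≈ -933.38*I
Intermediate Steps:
m(K) = sqrt(-3 - K) (m(K) = sqrt(0 + (-3 - K)) = sqrt(-3 - K))
(m(W(-1))*30)*(-22) = (sqrt(-3 - 1*(-1))*30)*(-22) = (sqrt(-3 + 1)*30)*(-22) = (sqrt(-2)*30)*(-22) = ((I*sqrt(2))*30)*(-22) = (30*I*sqrt(2))*(-22) = -660*I*sqrt(2)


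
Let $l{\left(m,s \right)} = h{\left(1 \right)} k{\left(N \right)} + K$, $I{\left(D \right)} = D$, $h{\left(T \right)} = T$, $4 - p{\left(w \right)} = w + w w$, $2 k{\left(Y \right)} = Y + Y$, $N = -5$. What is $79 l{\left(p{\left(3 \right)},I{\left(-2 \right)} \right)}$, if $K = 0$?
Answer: $-395$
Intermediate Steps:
$k{\left(Y \right)} = Y$ ($k{\left(Y \right)} = \frac{Y + Y}{2} = \frac{2 Y}{2} = Y$)
$p{\left(w \right)} = 4 - w - w^{2}$ ($p{\left(w \right)} = 4 - \left(w + w w\right) = 4 - \left(w + w^{2}\right) = 4 - w - w^{2}$)
$l{\left(m,s \right)} = -5$ ($l{\left(m,s \right)} = 1 \left(-5\right) + 0 = -5 + 0 = -5$)
$79 l{\left(p{\left(3 \right)},I{\left(-2 \right)} \right)} = 79 \left(-5\right) = -395$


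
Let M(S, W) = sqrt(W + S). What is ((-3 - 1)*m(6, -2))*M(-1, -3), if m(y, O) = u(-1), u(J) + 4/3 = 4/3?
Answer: 0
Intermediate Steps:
u(J) = 0 (u(J) = -4/3 + 4/3 = 0)
m(y, O) = 0
M(S, W) = sqrt(S + W)
((-3 - 1)*m(6, -2))*M(-1, -3) = ((-3 - 1)*0)*sqrt(-1 - 3) = (-4*0)*sqrt(-4) = 0*(2*I) = 0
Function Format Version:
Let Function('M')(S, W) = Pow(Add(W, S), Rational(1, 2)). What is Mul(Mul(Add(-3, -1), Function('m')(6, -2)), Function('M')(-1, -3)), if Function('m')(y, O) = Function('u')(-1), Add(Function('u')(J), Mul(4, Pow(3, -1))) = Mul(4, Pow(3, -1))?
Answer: 0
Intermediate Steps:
Function('u')(J) = 0 (Function('u')(J) = Add(Rational(-4, 3), Mul(4, Pow(3, -1))) = Add(Rational(-4, 3), Mul(4, Rational(1, 3))) = Add(Rational(-4, 3), Rational(4, 3)) = 0)
Function('m')(y, O) = 0
Function('M')(S, W) = Pow(Add(S, W), Rational(1, 2))
Mul(Mul(Add(-3, -1), Function('m')(6, -2)), Function('M')(-1, -3)) = Mul(Mul(Add(-3, -1), 0), Pow(Add(-1, -3), Rational(1, 2))) = Mul(Mul(-4, 0), Pow(-4, Rational(1, 2))) = Mul(0, Mul(2, I)) = 0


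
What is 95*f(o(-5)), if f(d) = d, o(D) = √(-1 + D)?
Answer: 95*I*√6 ≈ 232.7*I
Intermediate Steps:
95*f(o(-5)) = 95*√(-1 - 5) = 95*√(-6) = 95*(I*√6) = 95*I*√6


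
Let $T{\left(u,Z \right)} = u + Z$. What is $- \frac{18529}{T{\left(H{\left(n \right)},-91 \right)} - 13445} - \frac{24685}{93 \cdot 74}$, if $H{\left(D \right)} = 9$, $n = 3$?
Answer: $- \frac{68799139}{31030938} \approx -2.2171$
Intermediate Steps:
$T{\left(u,Z \right)} = Z + u$
$- \frac{18529}{T{\left(H{\left(n \right)},-91 \right)} - 13445} - \frac{24685}{93 \cdot 74} = - \frac{18529}{\left(-91 + 9\right) - 13445} - \frac{24685}{93 \cdot 74} = - \frac{18529}{-82 - 13445} - \frac{24685}{6882} = - \frac{18529}{-13527} - \frac{24685}{6882} = \left(-18529\right) \left(- \frac{1}{13527}\right) - \frac{24685}{6882} = \frac{18529}{13527} - \frac{24685}{6882} = - \frac{68799139}{31030938}$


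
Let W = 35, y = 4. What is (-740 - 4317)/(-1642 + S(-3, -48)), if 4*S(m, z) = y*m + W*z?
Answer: 5057/2065 ≈ 2.4489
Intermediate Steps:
S(m, z) = m + 35*z/4 (S(m, z) = (4*m + 35*z)/4 = m + 35*z/4)
(-740 - 4317)/(-1642 + S(-3, -48)) = (-740 - 4317)/(-1642 + (-3 + (35/4)*(-48))) = -5057/(-1642 + (-3 - 420)) = -5057/(-1642 - 423) = -5057/(-2065) = -5057*(-1/2065) = 5057/2065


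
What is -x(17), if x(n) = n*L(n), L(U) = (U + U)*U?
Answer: -9826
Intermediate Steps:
L(U) = 2*U² (L(U) = (2*U)*U = 2*U²)
x(n) = 2*n³ (x(n) = n*(2*n²) = 2*n³)
-x(17) = -2*17³ = -2*4913 = -1*9826 = -9826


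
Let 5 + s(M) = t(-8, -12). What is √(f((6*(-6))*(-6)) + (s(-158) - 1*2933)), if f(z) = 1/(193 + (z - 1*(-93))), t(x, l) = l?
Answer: I*√743411298/502 ≈ 54.314*I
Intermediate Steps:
s(M) = -17 (s(M) = -5 - 12 = -17)
f(z) = 1/(286 + z) (f(z) = 1/(193 + (z + 93)) = 1/(193 + (93 + z)) = 1/(286 + z))
√(f((6*(-6))*(-6)) + (s(-158) - 1*2933)) = √(1/(286 + (6*(-6))*(-6)) + (-17 - 1*2933)) = √(1/(286 - 36*(-6)) + (-17 - 2933)) = √(1/(286 + 216) - 2950) = √(1/502 - 2950) = √(-1480899/502) = I*√743411298/502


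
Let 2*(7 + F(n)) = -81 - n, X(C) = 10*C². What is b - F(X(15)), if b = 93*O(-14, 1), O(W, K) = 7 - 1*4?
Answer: 2903/2 ≈ 1451.5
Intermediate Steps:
O(W, K) = 3 (O(W, K) = 7 - 4 = 3)
F(n) = -95/2 - n/2 (F(n) = -7 + (-81 - n)/2 = -7 + (-81/2 - n/2) = -95/2 - n/2)
b = 279 (b = 93*3 = 279)
b - F(X(15)) = 279 - (-95/2 - 5*15²) = 279 - (-95/2 - 5*225) = 279 - (-95/2 - ½*2250) = 279 - (-95/2 - 1125) = 279 - 1*(-2345/2) = 279 + 2345/2 = 2903/2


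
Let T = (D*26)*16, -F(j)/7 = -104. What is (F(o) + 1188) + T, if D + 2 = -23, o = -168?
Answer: -8484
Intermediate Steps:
D = -25 (D = -2 - 23 = -25)
F(j) = 728 (F(j) = -7*(-104) = 728)
T = -10400 (T = -25*26*16 = -650*16 = -10400)
(F(o) + 1188) + T = (728 + 1188) - 10400 = 1916 - 10400 = -8484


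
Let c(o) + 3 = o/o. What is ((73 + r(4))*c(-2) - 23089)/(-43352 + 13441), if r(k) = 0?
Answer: 23235/29911 ≈ 0.77680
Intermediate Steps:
c(o) = -2 (c(o) = -3 + o/o = -3 + 1 = -2)
((73 + r(4))*c(-2) - 23089)/(-43352 + 13441) = ((73 + 0)*(-2) - 23089)/(-43352 + 13441) = (73*(-2) - 23089)/(-29911) = (-146 - 23089)*(-1/29911) = -23235*(-1/29911) = 23235/29911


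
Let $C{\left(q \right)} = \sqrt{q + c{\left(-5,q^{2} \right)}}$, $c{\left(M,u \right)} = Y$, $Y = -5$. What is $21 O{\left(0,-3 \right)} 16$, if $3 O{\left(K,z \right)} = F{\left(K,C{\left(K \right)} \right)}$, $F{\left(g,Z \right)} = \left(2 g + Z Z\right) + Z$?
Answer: $-560 + 112 i \sqrt{5} \approx -560.0 + 250.44 i$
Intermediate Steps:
$c{\left(M,u \right)} = -5$
$C{\left(q \right)} = \sqrt{-5 + q}$ ($C{\left(q \right)} = \sqrt{q - 5} = \sqrt{-5 + q}$)
$F{\left(g,Z \right)} = Z + Z^{2} + 2 g$ ($F{\left(g,Z \right)} = \left(2 g + Z^{2}\right) + Z = \left(Z^{2} + 2 g\right) + Z = Z + Z^{2} + 2 g$)
$O{\left(K,z \right)} = - \frac{5}{3} + K + \frac{\sqrt{-5 + K}}{3}$ ($O{\left(K,z \right)} = \frac{\sqrt{-5 + K} + \left(\sqrt{-5 + K}\right)^{2} + 2 K}{3} = \frac{\sqrt{-5 + K} + \left(-5 + K\right) + 2 K}{3} = \frac{-5 + \sqrt{-5 + K} + 3 K}{3} = - \frac{5}{3} + K + \frac{\sqrt{-5 + K}}{3}$)
$21 O{\left(0,-3 \right)} 16 = 21 \left(- \frac{5}{3} + 0 + \frac{\sqrt{-5 + 0}}{3}\right) 16 = 21 \left(- \frac{5}{3} + 0 + \frac{\sqrt{-5}}{3}\right) 16 = 21 \left(- \frac{5}{3} + 0 + \frac{i \sqrt{5}}{3}\right) 16 = 21 \left(- \frac{5}{3} + \frac{i \sqrt{5}}{3}\right) 16 = \left(-35 + 7 i \sqrt{5}\right) 16 = -560 + 112 i \sqrt{5}$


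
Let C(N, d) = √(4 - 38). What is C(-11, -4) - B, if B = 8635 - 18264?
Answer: 9629 + I*√34 ≈ 9629.0 + 5.831*I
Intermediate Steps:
C(N, d) = I*√34 (C(N, d) = √(-34) = I*√34)
B = -9629
C(-11, -4) - B = I*√34 - 1*(-9629) = I*√34 + 9629 = 9629 + I*√34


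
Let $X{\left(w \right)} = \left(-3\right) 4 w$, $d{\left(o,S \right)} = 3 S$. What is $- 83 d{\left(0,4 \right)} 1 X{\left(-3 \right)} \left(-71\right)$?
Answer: $2545776$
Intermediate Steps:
$X{\left(w \right)} = - 12 w$
$- 83 d{\left(0,4 \right)} 1 X{\left(-3 \right)} \left(-71\right) = - 83 \cdot 3 \cdot 4 \cdot 1 \left(\left(-12\right) \left(-3\right)\right) \left(-71\right) = - 83 \cdot 12 \cdot 1 \cdot 36 \left(-71\right) = - 83 \cdot 12 \cdot 36 \left(-71\right) = \left(-83\right) 432 \left(-71\right) = \left(-35856\right) \left(-71\right) = 2545776$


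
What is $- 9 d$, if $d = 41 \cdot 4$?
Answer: $-1476$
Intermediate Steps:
$d = 164$
$- 9 d = \left(-9\right) 164 = -1476$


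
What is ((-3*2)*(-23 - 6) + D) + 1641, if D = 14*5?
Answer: 1885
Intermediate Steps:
D = 70
((-3*2)*(-23 - 6) + D) + 1641 = ((-3*2)*(-23 - 6) + 70) + 1641 = (-6*(-29) + 70) + 1641 = (174 + 70) + 1641 = 244 + 1641 = 1885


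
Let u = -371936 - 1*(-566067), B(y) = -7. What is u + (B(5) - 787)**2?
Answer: 824567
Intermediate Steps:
u = 194131 (u = -371936 + 566067 = 194131)
u + (B(5) - 787)**2 = 194131 + (-7 - 787)**2 = 194131 + (-794)**2 = 194131 + 630436 = 824567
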